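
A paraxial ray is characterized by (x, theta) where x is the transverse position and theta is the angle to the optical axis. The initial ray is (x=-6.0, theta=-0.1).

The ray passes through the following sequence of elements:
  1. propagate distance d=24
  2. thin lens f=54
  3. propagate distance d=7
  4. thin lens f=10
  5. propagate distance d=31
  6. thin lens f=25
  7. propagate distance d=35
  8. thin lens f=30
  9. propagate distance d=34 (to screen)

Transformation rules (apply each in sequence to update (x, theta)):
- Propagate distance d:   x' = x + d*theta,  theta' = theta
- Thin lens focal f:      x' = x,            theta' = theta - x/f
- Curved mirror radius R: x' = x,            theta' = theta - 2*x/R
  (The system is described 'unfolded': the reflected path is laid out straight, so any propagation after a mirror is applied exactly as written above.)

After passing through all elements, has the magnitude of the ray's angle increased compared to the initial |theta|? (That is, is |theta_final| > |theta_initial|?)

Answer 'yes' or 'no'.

Answer: yes

Derivation:
Initial: x=-6.0000 theta=-0.1000
After 1 (propagate distance d=24): x=-8.4000 theta=-0.1000
After 2 (thin lens f=54): x=-8.4000 theta=1/18 (≈0.0556)
After 3 (propagate distance d=7): x=-721/90 (≈-8.0111) theta=1/18 (≈0.0556)
After 4 (thin lens f=10): x=-721/90 (≈-8.0111) theta=257/300 (≈0.8567)
After 5 (propagate distance d=31): x=16691/900 (≈18.5456) theta=257/300 (≈0.8567)
After 6 (thin lens f=25): x=16691/900 (≈18.5456) theta=646/5625 (≈0.1148)
After 7 (propagate distance d=35): x=101543/4500 (≈22.5651) theta=646/5625 (≈0.1148)
After 8 (thin lens f=30): x=101543/4500 (≈22.5651) theta=-86039/135000 (≈-0.6373)
After 9 (propagate distance d=34 (to screen)): x=30241/33750 (≈0.8960) theta=-86039/135000 (≈-0.6373)
|theta_initial|=0.1000 |theta_final|=86039/135000 (≈0.6373) -> increased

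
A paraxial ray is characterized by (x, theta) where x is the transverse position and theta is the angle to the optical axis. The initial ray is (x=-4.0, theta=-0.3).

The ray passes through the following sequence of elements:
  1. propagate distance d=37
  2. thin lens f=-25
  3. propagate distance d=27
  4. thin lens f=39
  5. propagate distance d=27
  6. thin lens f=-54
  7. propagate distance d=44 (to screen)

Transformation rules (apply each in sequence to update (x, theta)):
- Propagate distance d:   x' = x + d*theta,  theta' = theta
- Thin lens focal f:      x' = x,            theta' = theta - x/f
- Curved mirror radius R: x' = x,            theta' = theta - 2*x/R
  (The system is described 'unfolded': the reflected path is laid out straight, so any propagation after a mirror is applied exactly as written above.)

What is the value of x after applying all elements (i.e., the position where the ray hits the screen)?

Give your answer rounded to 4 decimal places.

Initial: x=-4.0000 theta=-0.3000
After 1 (propagate distance d=37): x=-15.1000 theta=-0.3000
After 2 (thin lens f=-25): x=-15.1000 theta=-0.9040
After 3 (propagate distance d=27): x=-39.5080 theta=-0.9040
After 4 (thin lens f=39): x=-39.5080 theta=1063/9750 (≈0.1090)
After 5 (propagate distance d=27): x=-59417/1625 (≈-36.5643) theta=1063/9750 (≈0.1090)
After 6 (thin lens f=-54): x=-59417/1625 (≈-36.5643) theta=-997/1755 (≈-0.5681)
After 7 (propagate distance d=44 (to screen)): x=-2700959/43875 (≈-61.5603) theta=-997/1755 (≈-0.5681)
Rounded to 4 decimal places: x = -61.5603

Answer: -61.5603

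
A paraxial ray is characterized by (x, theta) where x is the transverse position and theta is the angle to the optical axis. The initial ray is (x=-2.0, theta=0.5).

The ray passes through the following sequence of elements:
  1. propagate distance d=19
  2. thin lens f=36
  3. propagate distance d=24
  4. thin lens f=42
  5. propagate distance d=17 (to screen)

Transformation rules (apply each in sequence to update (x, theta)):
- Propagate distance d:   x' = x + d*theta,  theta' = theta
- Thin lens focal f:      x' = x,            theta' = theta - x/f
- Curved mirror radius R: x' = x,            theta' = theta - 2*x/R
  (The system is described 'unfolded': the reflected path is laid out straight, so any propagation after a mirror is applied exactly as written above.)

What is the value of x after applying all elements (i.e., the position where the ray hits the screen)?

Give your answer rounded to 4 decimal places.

Initial: x=-2.0000 theta=0.5000
After 1 (propagate distance d=19): x=7.5000 theta=0.5000
After 2 (thin lens f=36): x=7.5000 theta=7/24 (≈0.2917)
After 3 (propagate distance d=24): x=14.5000 theta=7/24 (≈0.2917)
After 4 (thin lens f=42): x=14.5000 theta=-3/56 (≈-0.0536)
After 5 (propagate distance d=17 (to screen)): x=761/56 (≈13.5893) theta=-3/56 (≈-0.0536)
Rounded to 4 decimal places: x = 13.5893

Answer: 13.5893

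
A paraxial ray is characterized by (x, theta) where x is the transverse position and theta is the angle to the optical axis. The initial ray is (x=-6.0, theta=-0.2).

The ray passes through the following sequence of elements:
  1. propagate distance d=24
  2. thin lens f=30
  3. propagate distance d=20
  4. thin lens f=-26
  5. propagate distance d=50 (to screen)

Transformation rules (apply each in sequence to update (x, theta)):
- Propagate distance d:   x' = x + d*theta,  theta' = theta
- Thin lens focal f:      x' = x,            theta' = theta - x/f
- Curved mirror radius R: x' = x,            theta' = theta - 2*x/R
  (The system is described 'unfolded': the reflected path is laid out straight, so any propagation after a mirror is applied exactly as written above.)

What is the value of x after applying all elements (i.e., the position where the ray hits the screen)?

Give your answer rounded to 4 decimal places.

Answer: -14.2154

Derivation:
Initial: x=-6.0000 theta=-0.2000
After 1 (propagate distance d=24): x=-10.8000 theta=-0.2000
After 2 (thin lens f=30): x=-10.8000 theta=0.1600
After 3 (propagate distance d=20): x=-7.6000 theta=0.1600
After 4 (thin lens f=-26): x=-7.6000 theta=-43/325 (≈-0.1323)
After 5 (propagate distance d=50 (to screen)): x=-924/65 (≈-14.2154) theta=-43/325 (≈-0.1323)
Rounded to 4 decimal places: x = -14.2154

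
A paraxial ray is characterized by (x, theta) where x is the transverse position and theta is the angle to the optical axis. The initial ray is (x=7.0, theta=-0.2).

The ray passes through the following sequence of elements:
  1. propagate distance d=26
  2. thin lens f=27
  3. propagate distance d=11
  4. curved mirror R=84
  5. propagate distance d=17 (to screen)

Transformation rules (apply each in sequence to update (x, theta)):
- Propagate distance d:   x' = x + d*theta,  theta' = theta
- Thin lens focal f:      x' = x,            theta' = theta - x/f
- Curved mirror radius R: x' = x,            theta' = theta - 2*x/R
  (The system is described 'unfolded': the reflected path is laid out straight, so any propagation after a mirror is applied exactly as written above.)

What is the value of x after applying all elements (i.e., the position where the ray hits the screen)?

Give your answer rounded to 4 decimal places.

Initial: x=7.0000 theta=-0.2000
After 1 (propagate distance d=26): x=1.8000 theta=-0.2000
After 2 (thin lens f=27): x=1.8000 theta=-4/15 (≈-0.2667)
After 3 (propagate distance d=11): x=-17/15 (≈-1.1333) theta=-4/15 (≈-0.2667)
After 4 (curved mirror R=84): x=-17/15 (≈-1.1333) theta=-151/630 (≈-0.2397)
After 5 (propagate distance d=17 (to screen)): x=-3281/630 (≈-5.2079) theta=-151/630 (≈-0.2397)
Rounded to 4 decimal places: x = -5.2079

Answer: -5.2079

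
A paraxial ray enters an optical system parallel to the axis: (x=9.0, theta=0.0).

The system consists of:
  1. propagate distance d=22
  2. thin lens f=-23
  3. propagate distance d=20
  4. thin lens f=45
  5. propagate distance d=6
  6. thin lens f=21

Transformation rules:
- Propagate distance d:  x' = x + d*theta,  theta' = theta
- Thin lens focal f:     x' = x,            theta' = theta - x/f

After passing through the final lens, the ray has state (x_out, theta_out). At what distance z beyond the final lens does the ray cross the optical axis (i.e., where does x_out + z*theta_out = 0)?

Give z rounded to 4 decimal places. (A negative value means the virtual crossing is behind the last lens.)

Initial: x=9.0000 theta=0.0000
After 1 (propagate distance d=22): x=9.0000 theta=0.0000
After 2 (thin lens f=-23): x=9.0000 theta=9/23 (≈0.3913)
After 3 (propagate distance d=20): x=387/23 (≈16.8261) theta=9/23 (≈0.3913)
After 4 (thin lens f=45): x=387/23 (≈16.8261) theta=2/115 (≈0.0174)
After 5 (propagate distance d=6): x=1947/115 (≈16.9304) theta=2/115 (≈0.0174)
After 6 (thin lens f=21): x=1947/115 (≈16.9304) theta=-127/161 (≈-0.7888)
z_focus = -x_out/theta_out = -(1947/115)/(-127/161) = 13629/635 ≈ 21.4630
Rounded to 4 decimal places: z = 21.4630

Answer: 21.4630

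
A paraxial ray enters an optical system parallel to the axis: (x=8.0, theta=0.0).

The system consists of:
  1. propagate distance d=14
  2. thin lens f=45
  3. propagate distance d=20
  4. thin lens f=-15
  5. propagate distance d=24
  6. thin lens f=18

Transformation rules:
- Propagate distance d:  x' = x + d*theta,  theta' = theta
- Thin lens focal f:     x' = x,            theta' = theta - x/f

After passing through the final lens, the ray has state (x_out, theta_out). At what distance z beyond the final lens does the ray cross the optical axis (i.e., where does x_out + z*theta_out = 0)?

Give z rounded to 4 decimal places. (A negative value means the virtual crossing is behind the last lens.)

Initial: x=8.0000 theta=0.0000
After 1 (propagate distance d=14): x=8.0000 theta=0.0000
After 2 (thin lens f=45): x=8.0000 theta=-8/45 (≈-0.1778)
After 3 (propagate distance d=20): x=40/9 (≈4.4444) theta=-8/45 (≈-0.1778)
After 4 (thin lens f=-15): x=40/9 (≈4.4444) theta=16/135 (≈0.1185)
After 5 (propagate distance d=24): x=328/45 (≈7.2889) theta=16/135 (≈0.1185)
After 6 (thin lens f=18): x=328/45 (≈7.2889) theta=-116/405 (≈-0.2864)
z_focus = -x_out/theta_out = -(328/45)/(-116/405) = 738/29 ≈ 25.4483
Rounded to 4 decimal places: z = 25.4483

Answer: 25.4483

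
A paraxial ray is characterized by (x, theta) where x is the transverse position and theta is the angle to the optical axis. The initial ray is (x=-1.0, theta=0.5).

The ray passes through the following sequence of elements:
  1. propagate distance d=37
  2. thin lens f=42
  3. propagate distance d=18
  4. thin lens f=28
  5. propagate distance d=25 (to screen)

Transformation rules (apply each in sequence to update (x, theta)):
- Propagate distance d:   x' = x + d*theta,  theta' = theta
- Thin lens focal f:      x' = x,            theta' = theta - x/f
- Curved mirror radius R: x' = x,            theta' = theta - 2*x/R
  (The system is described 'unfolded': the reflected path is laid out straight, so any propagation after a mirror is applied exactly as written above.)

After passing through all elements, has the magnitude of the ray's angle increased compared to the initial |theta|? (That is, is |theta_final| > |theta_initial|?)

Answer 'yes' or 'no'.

Initial: x=-1.0000 theta=0.5000
After 1 (propagate distance d=37): x=17.5000 theta=0.5000
After 2 (thin lens f=42): x=17.5000 theta=1/12 (≈0.0833)
After 3 (propagate distance d=18): x=19.0000 theta=1/12 (≈0.0833)
After 4 (thin lens f=28): x=19.0000 theta=-25/42 (≈-0.5952)
After 5 (propagate distance d=25 (to screen)): x=173/42 (≈4.1190) theta=-25/42 (≈-0.5952)
|theta_initial|=0.5000 |theta_final|=25/42 (≈0.5952) -> increased

Answer: yes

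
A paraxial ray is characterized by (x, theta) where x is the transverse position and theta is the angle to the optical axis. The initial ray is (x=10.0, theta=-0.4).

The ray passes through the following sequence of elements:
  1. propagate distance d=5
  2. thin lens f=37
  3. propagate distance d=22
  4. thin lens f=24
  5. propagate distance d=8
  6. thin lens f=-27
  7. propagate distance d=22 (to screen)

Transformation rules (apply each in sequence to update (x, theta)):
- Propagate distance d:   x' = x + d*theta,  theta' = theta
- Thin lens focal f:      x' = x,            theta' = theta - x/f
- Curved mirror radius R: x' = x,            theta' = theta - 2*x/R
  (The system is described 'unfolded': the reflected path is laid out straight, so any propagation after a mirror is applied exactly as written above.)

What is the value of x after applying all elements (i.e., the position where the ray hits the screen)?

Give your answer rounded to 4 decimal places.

Initial: x=10.0000 theta=-0.4000
After 1 (propagate distance d=5): x=8.0000 theta=-0.4000
After 2 (thin lens f=37): x=8.0000 theta=-114/185 (≈-0.6162)
After 3 (propagate distance d=22): x=-1028/185 (≈-5.5568) theta=-114/185 (≈-0.6162)
After 4 (thin lens f=24): x=-1028/185 (≈-5.5568) theta=-427/1110 (≈-0.3847)
After 5 (propagate distance d=8): x=-4792/555 (≈-8.6342) theta=-427/1110 (≈-0.3847)
After 6 (thin lens f=-27): x=-4792/555 (≈-8.6342) theta=-21113/29970 (≈-0.7045)
After 7 (propagate distance d=22 (to screen)): x=-361627/14985 (≈-24.1326) theta=-21113/29970 (≈-0.7045)
Rounded to 4 decimal places: x = -24.1326

Answer: -24.1326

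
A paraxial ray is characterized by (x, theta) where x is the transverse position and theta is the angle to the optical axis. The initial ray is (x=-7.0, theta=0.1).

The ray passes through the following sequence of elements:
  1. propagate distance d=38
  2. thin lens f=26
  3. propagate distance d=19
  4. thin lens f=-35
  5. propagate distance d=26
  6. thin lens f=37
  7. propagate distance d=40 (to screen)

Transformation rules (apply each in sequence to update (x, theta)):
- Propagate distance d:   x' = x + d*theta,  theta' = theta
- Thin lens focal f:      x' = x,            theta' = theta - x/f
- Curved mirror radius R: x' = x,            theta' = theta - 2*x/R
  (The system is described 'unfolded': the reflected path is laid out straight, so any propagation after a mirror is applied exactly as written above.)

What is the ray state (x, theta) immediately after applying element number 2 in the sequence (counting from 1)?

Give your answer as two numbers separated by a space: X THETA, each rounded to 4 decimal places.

Initial: x=-7.0000 theta=0.1000
After 1 (propagate distance d=38): x=-3.2000 theta=0.1000
After 2 (thin lens f=26): x=-3.2000 theta=29/130 (≈0.2231)
Rounded to 4 decimal places: x = -3.2000, theta = 0.2231

Answer: -3.2000 0.2231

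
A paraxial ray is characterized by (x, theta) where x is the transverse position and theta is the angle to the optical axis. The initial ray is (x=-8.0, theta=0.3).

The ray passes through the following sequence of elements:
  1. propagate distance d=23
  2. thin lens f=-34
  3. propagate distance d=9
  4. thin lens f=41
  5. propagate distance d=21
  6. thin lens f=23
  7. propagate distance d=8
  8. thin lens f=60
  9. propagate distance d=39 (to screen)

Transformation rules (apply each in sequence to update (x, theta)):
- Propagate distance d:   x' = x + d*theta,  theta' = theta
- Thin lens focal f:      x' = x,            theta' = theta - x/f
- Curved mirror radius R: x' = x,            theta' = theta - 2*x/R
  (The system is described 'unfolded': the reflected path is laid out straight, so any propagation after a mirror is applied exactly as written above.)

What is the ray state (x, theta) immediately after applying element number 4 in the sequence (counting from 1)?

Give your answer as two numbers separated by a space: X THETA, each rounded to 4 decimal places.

Initial: x=-8.0000 theta=0.3000
After 1 (propagate distance d=23): x=-1.1000 theta=0.3000
After 2 (thin lens f=-34): x=-1.1000 theta=91/340 (≈0.2676)
After 3 (propagate distance d=9): x=89/68 (≈1.3088) theta=91/340 (≈0.2676)
After 4 (thin lens f=41): x=89/68 (≈1.3088) theta=1643/6970 (≈0.2357)
Rounded to 4 decimal places: x = 1.3088, theta = 0.2357

Answer: 1.3088 0.2357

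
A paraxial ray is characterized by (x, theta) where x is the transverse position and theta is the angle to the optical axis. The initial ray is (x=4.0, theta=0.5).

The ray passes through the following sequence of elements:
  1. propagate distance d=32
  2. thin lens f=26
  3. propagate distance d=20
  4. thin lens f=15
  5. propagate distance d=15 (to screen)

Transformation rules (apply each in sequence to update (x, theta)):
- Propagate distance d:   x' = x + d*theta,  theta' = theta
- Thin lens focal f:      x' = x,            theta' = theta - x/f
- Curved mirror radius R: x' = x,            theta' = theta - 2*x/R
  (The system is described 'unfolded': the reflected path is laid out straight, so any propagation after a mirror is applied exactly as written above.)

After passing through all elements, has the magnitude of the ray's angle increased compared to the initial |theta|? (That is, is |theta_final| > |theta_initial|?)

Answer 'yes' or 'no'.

Initial: x=4.0000 theta=0.5000
After 1 (propagate distance d=32): x=20.0000 theta=0.5000
After 2 (thin lens f=26): x=20.0000 theta=-7/26 (≈-0.2692)
After 3 (propagate distance d=20): x=190/13 (≈14.6154) theta=-7/26 (≈-0.2692)
After 4 (thin lens f=15): x=190/13 (≈14.6154) theta=-97/78 (≈-1.2436)
After 5 (propagate distance d=15 (to screen)): x=-105/26 (≈-4.0385) theta=-97/78 (≈-1.2436)
|theta_initial|=0.5000 |theta_final|=97/78 (≈1.2436) -> increased

Answer: yes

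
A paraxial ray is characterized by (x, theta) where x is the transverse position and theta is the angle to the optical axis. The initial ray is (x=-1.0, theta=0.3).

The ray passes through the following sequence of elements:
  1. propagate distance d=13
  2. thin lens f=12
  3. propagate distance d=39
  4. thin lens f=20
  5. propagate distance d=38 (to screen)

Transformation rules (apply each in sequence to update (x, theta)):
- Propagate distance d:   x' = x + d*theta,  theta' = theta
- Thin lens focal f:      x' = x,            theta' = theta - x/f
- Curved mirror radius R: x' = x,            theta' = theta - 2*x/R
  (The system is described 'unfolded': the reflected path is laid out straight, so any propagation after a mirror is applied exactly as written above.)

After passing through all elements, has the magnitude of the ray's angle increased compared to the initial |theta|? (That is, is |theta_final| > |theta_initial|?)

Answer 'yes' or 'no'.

Initial: x=-1.0000 theta=0.3000
After 1 (propagate distance d=13): x=2.9000 theta=0.3000
After 2 (thin lens f=12): x=2.9000 theta=7/120 (≈0.0583)
After 3 (propagate distance d=39): x=5.1750 theta=7/120 (≈0.0583)
After 4 (thin lens f=20): x=5.1750 theta=-481/2400 (≈-0.2004)
After 5 (propagate distance d=38 (to screen)): x=-2929/1200 (≈-2.4408) theta=-481/2400 (≈-0.2004)
|theta_initial|=0.3000 |theta_final|=481/2400 (≈0.2004) -> not increased

Answer: no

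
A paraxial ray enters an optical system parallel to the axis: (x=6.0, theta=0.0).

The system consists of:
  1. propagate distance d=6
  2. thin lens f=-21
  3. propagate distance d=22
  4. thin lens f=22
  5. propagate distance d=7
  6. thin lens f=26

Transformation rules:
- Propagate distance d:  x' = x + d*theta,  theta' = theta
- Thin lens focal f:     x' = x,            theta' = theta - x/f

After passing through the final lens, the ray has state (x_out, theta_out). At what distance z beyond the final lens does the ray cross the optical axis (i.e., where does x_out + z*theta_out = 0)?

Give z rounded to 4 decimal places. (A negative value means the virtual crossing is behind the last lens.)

Initial: x=6.0000 theta=0.0000
After 1 (propagate distance d=6): x=6.0000 theta=0.0000
After 2 (thin lens f=-21): x=6.0000 theta=2/7 (≈0.2857)
After 3 (propagate distance d=22): x=86/7 (≈12.2857) theta=2/7 (≈0.2857)
After 4 (thin lens f=22): x=86/7 (≈12.2857) theta=-3/11 (≈-0.2727)
After 5 (propagate distance d=7): x=799/77 (≈10.3766) theta=-3/11 (≈-0.2727)
After 6 (thin lens f=26): x=799/77 (≈10.3766) theta=-1345/2002 (≈-0.6718)
z_focus = -x_out/theta_out = -(799/77)/(-1345/2002) = 20774/1345 ≈ 15.4454
Rounded to 4 decimal places: z = 15.4454

Answer: 15.4454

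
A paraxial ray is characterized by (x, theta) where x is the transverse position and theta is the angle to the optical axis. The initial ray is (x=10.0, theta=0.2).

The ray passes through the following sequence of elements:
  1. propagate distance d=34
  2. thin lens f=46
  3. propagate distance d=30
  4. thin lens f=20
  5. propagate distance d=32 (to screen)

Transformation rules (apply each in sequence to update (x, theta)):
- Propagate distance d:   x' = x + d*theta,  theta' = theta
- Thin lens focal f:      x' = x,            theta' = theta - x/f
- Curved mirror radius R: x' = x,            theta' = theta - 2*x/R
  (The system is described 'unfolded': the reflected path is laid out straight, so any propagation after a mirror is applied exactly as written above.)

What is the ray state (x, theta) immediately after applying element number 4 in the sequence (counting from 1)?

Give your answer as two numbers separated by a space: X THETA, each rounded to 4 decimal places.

Answer: 11.8435 -0.7574

Derivation:
Initial: x=10.0000 theta=0.2000
After 1 (propagate distance d=34): x=16.8000 theta=0.2000
After 2 (thin lens f=46): x=16.8000 theta=-19/115 (≈-0.1652)
After 3 (propagate distance d=30): x=1362/115 (≈11.8435) theta=-19/115 (≈-0.1652)
After 4 (thin lens f=20): x=1362/115 (≈11.8435) theta=-871/1150 (≈-0.7574)
Rounded to 4 decimal places: x = 11.8435, theta = -0.7574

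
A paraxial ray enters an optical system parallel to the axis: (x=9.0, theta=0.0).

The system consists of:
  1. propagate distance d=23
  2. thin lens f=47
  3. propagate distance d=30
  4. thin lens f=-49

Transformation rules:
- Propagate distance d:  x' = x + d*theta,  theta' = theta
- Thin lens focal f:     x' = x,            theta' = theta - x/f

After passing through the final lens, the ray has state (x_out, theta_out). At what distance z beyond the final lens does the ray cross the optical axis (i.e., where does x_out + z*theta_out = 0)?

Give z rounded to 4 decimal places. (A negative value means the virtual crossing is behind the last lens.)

Answer: 26.0313

Derivation:
Initial: x=9.0000 theta=0.0000
After 1 (propagate distance d=23): x=9.0000 theta=0.0000
After 2 (thin lens f=47): x=9.0000 theta=-9/47 (≈-0.1915)
After 3 (propagate distance d=30): x=153/47 (≈3.2553) theta=-9/47 (≈-0.1915)
After 4 (thin lens f=-49): x=153/47 (≈3.2553) theta=-288/2303 (≈-0.1251)
z_focus = -x_out/theta_out = -(153/47)/(-288/2303) = 833/32 ≈ 26.0313
Rounded to 4 decimal places: z = 26.0313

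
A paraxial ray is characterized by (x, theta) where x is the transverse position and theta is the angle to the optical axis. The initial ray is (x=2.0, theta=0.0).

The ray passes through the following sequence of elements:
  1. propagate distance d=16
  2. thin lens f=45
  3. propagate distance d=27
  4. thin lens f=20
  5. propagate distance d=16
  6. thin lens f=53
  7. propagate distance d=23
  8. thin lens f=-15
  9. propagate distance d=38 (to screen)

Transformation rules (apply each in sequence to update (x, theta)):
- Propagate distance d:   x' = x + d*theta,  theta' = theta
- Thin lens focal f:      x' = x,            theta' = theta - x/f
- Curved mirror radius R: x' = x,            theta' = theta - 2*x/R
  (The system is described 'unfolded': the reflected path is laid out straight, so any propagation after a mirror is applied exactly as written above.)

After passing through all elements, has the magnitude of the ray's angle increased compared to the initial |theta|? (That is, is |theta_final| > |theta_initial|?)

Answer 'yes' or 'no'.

Initial: x=2.0000 theta=0.0000
After 1 (propagate distance d=16): x=2.0000 theta=0.0000
After 2 (thin lens f=45): x=2.0000 theta=-2/45 (≈-0.0444)
After 3 (propagate distance d=27): x=0.8000 theta=-2/45 (≈-0.0444)
After 4 (thin lens f=20): x=0.8000 theta=-19/225 (≈-0.0844)
After 5 (propagate distance d=16): x=-124/225 (≈-0.5511) theta=-19/225 (≈-0.0844)
After 6 (thin lens f=53): x=-124/225 (≈-0.5511) theta=-883/11925 (≈-0.0740)
After 7 (propagate distance d=23): x=-26881/11925 (≈-2.2542) theta=-883/11925 (≈-0.0740)
After 8 (thin lens f=-15): x=-26881/11925 (≈-2.2542) theta=-40126/178875 (≈-0.2243)
After 9 (propagate distance d=38 (to screen)): x=-1928003/178875 (≈-10.7785) theta=-40126/178875 (≈-0.2243)
|theta_initial|=0.0000 |theta_final|=40126/178875 (≈0.2243) -> increased

Answer: yes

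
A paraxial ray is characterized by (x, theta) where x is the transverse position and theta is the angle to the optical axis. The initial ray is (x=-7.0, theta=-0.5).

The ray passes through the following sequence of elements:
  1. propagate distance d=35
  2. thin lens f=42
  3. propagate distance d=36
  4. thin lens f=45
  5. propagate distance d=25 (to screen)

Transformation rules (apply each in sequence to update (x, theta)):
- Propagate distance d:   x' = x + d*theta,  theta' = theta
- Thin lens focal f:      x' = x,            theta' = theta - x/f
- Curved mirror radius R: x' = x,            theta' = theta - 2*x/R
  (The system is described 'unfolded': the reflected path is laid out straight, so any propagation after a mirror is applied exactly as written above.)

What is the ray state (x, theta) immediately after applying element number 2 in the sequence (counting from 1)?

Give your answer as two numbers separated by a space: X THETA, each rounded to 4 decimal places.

Initial: x=-7.0000 theta=-0.5000
After 1 (propagate distance d=35): x=-24.5000 theta=-0.5000
After 2 (thin lens f=42): x=-24.5000 theta=1/12 (≈0.0833)
Rounded to 4 decimal places: x = -24.5000, theta = 0.0833

Answer: -24.5000 0.0833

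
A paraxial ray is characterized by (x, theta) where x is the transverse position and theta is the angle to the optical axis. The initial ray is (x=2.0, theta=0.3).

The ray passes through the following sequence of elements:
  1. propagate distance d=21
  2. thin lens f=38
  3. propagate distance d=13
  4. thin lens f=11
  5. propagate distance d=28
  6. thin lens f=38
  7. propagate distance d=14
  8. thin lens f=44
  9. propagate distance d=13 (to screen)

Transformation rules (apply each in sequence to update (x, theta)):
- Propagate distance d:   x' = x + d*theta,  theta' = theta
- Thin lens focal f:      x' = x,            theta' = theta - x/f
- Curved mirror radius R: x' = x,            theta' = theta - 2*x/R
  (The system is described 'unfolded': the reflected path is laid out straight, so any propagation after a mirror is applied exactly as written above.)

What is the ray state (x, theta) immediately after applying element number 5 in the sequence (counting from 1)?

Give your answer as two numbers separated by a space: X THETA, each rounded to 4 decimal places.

Answer: -12.1821 -0.7694

Derivation:
Initial: x=2.0000 theta=0.3000
After 1 (propagate distance d=21): x=8.3000 theta=0.3000
After 2 (thin lens f=38): x=8.3000 theta=31/380 (≈0.0816)
After 3 (propagate distance d=13): x=3557/380 (≈9.3605) theta=31/380 (≈0.0816)
After 4 (thin lens f=11): x=3557/380 (≈9.3605) theta=-804/1045 (≈-0.7694)
After 5 (propagate distance d=28): x=-50921/4180 (≈-12.1821) theta=-804/1045 (≈-0.7694)
Rounded to 4 decimal places: x = -12.1821, theta = -0.7694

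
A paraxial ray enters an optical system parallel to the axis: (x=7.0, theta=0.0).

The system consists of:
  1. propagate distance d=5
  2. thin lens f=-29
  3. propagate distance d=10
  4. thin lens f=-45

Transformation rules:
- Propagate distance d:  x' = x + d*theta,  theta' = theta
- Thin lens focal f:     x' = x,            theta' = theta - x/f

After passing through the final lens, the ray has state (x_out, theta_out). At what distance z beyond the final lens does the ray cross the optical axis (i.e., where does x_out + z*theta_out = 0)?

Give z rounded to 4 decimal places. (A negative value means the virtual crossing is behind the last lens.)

Answer: -20.8929

Derivation:
Initial: x=7.0000 theta=0.0000
After 1 (propagate distance d=5): x=7.0000 theta=0.0000
After 2 (thin lens f=-29): x=7.0000 theta=7/29 (≈0.2414)
After 3 (propagate distance d=10): x=273/29 (≈9.4138) theta=7/29 (≈0.2414)
After 4 (thin lens f=-45): x=273/29 (≈9.4138) theta=196/435 (≈0.4506)
z_focus = -x_out/theta_out = -(273/29)/(196/435) = -585/28 ≈ -20.8929
Rounded to 4 decimal places: z = -20.8929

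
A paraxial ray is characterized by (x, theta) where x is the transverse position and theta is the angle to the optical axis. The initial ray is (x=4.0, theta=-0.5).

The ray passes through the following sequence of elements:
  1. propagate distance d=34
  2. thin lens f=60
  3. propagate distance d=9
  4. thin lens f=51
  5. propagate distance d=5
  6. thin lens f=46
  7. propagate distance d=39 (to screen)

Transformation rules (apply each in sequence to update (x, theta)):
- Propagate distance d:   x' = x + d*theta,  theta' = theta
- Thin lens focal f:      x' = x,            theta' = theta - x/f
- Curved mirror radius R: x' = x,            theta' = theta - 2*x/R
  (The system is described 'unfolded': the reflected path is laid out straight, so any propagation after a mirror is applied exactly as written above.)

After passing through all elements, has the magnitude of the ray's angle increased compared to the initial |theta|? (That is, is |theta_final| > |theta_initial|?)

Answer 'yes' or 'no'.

Initial: x=4.0000 theta=-0.5000
After 1 (propagate distance d=34): x=-13.0000 theta=-0.5000
After 2 (thin lens f=60): x=-13.0000 theta=-17/60 (≈-0.2833)
After 3 (propagate distance d=9): x=-15.5500 theta=-17/60 (≈-0.2833)
After 4 (thin lens f=51): x=-15.5500 theta=11/510 (≈0.0216)
After 5 (propagate distance d=5): x=-15751/1020 (≈-15.4422) theta=11/510 (≈0.0216)
After 6 (thin lens f=46): x=-15751/1020 (≈-15.4422) theta=16763/46920 (≈0.3573)
After 7 (propagate distance d=39 (to screen)): x=-70789/46920 (≈-1.5087) theta=16763/46920 (≈0.3573)
|theta_initial|=0.5000 |theta_final|=16763/46920 (≈0.3573) -> not increased

Answer: no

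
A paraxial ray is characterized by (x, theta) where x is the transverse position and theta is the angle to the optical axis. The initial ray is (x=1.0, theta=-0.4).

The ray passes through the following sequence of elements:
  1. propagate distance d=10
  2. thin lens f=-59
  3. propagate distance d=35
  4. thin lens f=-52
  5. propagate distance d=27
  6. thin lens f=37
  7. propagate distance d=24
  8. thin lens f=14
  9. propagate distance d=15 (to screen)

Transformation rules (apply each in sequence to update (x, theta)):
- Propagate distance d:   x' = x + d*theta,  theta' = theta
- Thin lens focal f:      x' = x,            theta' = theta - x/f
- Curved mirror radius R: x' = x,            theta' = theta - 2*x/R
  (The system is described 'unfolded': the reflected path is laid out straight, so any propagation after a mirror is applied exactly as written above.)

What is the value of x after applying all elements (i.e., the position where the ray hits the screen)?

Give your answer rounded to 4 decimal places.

Initial: x=1.0000 theta=-0.4000
After 1 (propagate distance d=10): x=-3.0000 theta=-0.4000
After 2 (thin lens f=-59): x=-3.0000 theta=-133/295 (≈-0.4508)
After 3 (propagate distance d=35): x=-1108/59 (≈-18.7797) theta=-133/295 (≈-0.4508)
After 4 (thin lens f=-52): x=-1108/59 (≈-18.7797) theta=-3114/3835 (≈-0.8120)
After 5 (propagate distance d=27): x=-156098/3835 (≈-40.7035) theta=-3114/3835 (≈-0.8120)
After 6 (thin lens f=37): x=-156098/3835 (≈-40.7035) theta=8176/28379 (≈0.2881)
After 7 (propagate distance d=24): x=-4794506/141895 (≈-33.7891) theta=8176/28379 (≈0.2881)
After 8 (thin lens f=14): x=-4794506/141895 (≈-33.7891) theta=2683413/993265 (≈2.7016)
After 9 (propagate distance d=15 (to screen)): x=6689653/993265 (≈6.7350) theta=2683413/993265 (≈2.7016)
Rounded to 4 decimal places: x = 6.7350

Answer: 6.7350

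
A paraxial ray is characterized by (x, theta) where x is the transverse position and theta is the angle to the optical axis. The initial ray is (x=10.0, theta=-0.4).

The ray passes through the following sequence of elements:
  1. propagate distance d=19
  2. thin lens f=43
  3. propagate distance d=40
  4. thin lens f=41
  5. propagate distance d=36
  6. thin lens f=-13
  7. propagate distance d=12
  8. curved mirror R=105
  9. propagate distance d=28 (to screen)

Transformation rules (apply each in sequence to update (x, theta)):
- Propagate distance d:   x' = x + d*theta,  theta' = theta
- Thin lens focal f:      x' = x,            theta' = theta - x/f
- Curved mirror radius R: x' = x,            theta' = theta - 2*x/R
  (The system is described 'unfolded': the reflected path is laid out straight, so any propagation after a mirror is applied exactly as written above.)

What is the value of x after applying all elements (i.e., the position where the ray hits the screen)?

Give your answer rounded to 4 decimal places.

Initial: x=10.0000 theta=-0.4000
After 1 (propagate distance d=19): x=2.4000 theta=-0.4000
After 2 (thin lens f=43): x=2.4000 theta=-98/215 (≈-0.4558)
After 3 (propagate distance d=40): x=-3404/215 (≈-15.8326) theta=-98/215 (≈-0.4558)
After 4 (thin lens f=41): x=-3404/215 (≈-15.8326) theta=-614/8815 (≈-0.0697)
After 5 (propagate distance d=36): x=-161668/8815 (≈-18.3401) theta=-614/8815 (≈-0.0697)
After 6 (thin lens f=-13): x=-161668/8815 (≈-18.3401) theta=-2610/1763 (≈-1.4804)
After 7 (propagate distance d=12): x=-318268/8815 (≈-36.1053) theta=-2610/1763 (≈-1.4804)
After 8 (curved mirror R=105): x=-318268/8815 (≈-36.1053) theta=-733714/925575 (≈-0.7927)
After 9 (propagate distance d=28 (to screen)): x=-7708876/132225 (≈-58.3012) theta=-733714/925575 (≈-0.7927)
Rounded to 4 decimal places: x = -58.3012

Answer: -58.3012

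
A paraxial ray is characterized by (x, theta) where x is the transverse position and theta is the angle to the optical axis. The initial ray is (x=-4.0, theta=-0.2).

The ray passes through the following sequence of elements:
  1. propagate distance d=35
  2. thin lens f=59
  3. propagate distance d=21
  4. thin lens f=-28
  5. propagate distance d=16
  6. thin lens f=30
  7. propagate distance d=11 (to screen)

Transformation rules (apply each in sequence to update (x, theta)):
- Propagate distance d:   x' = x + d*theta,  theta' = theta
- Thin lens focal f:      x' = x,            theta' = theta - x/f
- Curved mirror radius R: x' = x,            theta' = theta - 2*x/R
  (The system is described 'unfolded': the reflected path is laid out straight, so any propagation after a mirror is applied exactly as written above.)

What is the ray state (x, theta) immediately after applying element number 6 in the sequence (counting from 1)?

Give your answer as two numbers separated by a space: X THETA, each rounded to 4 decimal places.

Answer: -17.9501 0.1818

Derivation:
Initial: x=-4.0000 theta=-0.2000
After 1 (propagate distance d=35): x=-11.0000 theta=-0.2000
After 2 (thin lens f=59): x=-11.0000 theta=-4/295 (≈-0.0136)
After 3 (propagate distance d=21): x=-3329/295 (≈-11.2847) theta=-4/295 (≈-0.0136)
After 4 (thin lens f=-28): x=-3329/295 (≈-11.2847) theta=-3441/8260 (≈-0.4166)
After 5 (propagate distance d=16): x=-37067/2065 (≈-17.9501) theta=-3441/8260 (≈-0.4166)
After 6 (thin lens f=30): x=-37067/2065 (≈-17.9501) theta=3217/17700 (≈0.1818)
Rounded to 4 decimal places: x = -17.9501, theta = 0.1818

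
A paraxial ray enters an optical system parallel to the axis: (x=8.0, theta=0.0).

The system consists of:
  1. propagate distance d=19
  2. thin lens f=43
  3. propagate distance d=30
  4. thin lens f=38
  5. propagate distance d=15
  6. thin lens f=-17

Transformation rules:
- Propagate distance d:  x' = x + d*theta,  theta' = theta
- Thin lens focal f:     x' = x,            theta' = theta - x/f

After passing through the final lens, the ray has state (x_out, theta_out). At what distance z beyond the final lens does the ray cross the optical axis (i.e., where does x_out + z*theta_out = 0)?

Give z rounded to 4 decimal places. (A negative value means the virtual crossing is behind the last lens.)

Answer: -4.0483

Derivation:
Initial: x=8.0000 theta=0.0000
After 1 (propagate distance d=19): x=8.0000 theta=0.0000
After 2 (thin lens f=43): x=8.0000 theta=-8/43 (≈-0.1860)
After 3 (propagate distance d=30): x=104/43 (≈2.4186) theta=-8/43 (≈-0.1860)
After 4 (thin lens f=38): x=104/43 (≈2.4186) theta=-204/817 (≈-0.2497)
After 5 (propagate distance d=15): x=-1084/817 (≈-1.3268) theta=-204/817 (≈-0.2497)
After 6 (thin lens f=-17): x=-1084/817 (≈-1.3268) theta=-4552/13889 (≈-0.3277)
z_focus = -x_out/theta_out = -(-1084/817)/(-4552/13889) = -4607/1138 ≈ -4.0483
Rounded to 4 decimal places: z = -4.0483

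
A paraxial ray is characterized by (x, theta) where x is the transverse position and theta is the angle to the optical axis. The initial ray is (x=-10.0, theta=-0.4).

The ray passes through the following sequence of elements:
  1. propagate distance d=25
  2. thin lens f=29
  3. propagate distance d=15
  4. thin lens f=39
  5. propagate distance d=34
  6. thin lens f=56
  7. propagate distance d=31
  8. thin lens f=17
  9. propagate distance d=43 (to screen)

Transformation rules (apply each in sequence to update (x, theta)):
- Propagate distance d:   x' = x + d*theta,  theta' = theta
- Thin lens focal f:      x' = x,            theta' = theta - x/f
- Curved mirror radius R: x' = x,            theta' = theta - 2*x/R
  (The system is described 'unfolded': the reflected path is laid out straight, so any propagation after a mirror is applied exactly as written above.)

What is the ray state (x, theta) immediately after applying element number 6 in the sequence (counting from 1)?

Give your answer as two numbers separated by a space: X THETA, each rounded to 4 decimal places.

Answer: 7.8412 0.5510

Derivation:
Initial: x=-10.0000 theta=-0.4000
After 1 (propagate distance d=25): x=-20.0000 theta=-0.4000
After 2 (thin lens f=29): x=-20.0000 theta=42/145 (≈0.2897)
After 3 (propagate distance d=15): x=-454/29 (≈-15.6552) theta=42/145 (≈0.2897)
After 4 (thin lens f=39): x=-454/29 (≈-15.6552) theta=3908/5655 (≈0.6911)
After 5 (propagate distance d=34): x=44342/5655 (≈7.8412) theta=3908/5655 (≈0.6911)
After 6 (thin lens f=56): x=44342/5655 (≈7.8412) theta=87253/158340 (≈0.5510)
Rounded to 4 decimal places: x = 7.8412, theta = 0.5510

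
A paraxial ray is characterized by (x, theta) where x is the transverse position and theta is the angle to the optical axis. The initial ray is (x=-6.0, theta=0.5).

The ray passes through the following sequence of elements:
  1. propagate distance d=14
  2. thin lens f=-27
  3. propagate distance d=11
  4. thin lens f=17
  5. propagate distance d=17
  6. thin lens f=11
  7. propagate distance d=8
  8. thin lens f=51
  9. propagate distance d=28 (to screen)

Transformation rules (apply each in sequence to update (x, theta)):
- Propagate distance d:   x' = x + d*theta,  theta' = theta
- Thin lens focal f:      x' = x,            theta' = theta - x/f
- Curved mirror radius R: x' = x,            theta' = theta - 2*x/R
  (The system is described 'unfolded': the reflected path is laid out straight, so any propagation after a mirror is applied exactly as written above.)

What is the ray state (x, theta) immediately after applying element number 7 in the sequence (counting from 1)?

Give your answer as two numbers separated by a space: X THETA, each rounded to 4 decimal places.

Answer: 3.5357 -0.6992

Derivation:
Initial: x=-6.0000 theta=0.5000
After 1 (propagate distance d=14): x=1.0000 theta=0.5000
After 2 (thin lens f=-27): x=1.0000 theta=29/54 (≈0.5370)
After 3 (propagate distance d=11): x=373/54 (≈6.9074) theta=29/54 (≈0.5370)
After 4 (thin lens f=17): x=373/54 (≈6.9074) theta=20/153 (≈0.1307)
After 5 (propagate distance d=17): x=493/54 (≈9.1296) theta=20/153 (≈0.1307)
After 6 (thin lens f=11): x=493/54 (≈9.1296) theta=-7061/10098 (≈-0.6992)
After 7 (propagate distance d=8): x=3967/1122 (≈3.5357) theta=-7061/10098 (≈-0.6992)
Rounded to 4 decimal places: x = 3.5357, theta = -0.6992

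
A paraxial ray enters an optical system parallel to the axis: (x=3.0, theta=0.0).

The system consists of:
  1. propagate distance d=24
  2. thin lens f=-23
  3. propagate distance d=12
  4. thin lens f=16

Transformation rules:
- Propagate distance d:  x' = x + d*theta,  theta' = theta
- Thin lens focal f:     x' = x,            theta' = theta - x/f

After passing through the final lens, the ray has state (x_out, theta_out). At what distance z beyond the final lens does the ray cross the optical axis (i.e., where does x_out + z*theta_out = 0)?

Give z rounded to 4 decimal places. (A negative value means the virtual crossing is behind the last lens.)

Answer: 29.4737

Derivation:
Initial: x=3.0000 theta=0.0000
After 1 (propagate distance d=24): x=3.0000 theta=0.0000
After 2 (thin lens f=-23): x=3.0000 theta=3/23 (≈0.1304)
After 3 (propagate distance d=12): x=105/23 (≈4.5652) theta=3/23 (≈0.1304)
After 4 (thin lens f=16): x=105/23 (≈4.5652) theta=-57/368 (≈-0.1549)
z_focus = -x_out/theta_out = -(105/23)/(-57/368) = 560/19 ≈ 29.4737
Rounded to 4 decimal places: z = 29.4737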